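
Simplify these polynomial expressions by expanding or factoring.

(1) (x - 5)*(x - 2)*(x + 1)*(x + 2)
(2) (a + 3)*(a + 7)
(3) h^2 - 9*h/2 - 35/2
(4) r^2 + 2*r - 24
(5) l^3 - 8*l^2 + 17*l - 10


(1) = x^4 - 4*x^3 - 9*x^2 + 16*x + 20
(2) = a^2 + 10*a + 21
(3) = (h - 7)*(h + 5/2)
(4) = (r - 4)*(r + 6)
(5) = (l - 5)*(l - 2)*(l - 1)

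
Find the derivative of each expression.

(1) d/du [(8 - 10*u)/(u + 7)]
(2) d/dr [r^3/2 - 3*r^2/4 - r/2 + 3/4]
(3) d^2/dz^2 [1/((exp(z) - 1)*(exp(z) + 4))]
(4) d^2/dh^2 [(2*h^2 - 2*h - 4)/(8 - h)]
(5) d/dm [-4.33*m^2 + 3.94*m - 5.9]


(1) = -78/(u + 7)^2
(2) = 3*r^2/2 - 3*r/2 - 1/2
(3) = (4*exp(3*z) + 9*exp(2*z) + 25*exp(z) + 12)*exp(z)/(exp(6*z) + 9*exp(5*z) + 15*exp(4*z) - 45*exp(3*z) - 60*exp(2*z) + 144*exp(z) - 64)
(4) = -216/(h^3 - 24*h^2 + 192*h - 512)
(5) = 3.94 - 8.66*m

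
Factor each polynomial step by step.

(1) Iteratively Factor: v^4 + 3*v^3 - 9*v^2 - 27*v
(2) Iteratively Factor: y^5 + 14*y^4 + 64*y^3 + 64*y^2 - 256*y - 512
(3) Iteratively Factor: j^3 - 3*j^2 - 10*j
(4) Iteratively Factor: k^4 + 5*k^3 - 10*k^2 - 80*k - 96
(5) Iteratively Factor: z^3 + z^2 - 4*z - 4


(1) = (v + 3)*(v^3 - 9*v) = v*(v + 3)*(v^2 - 9) = v*(v + 3)^2*(v - 3)
(2) = (y - 2)*(y^4 + 16*y^3 + 96*y^2 + 256*y + 256) = (y - 2)*(y + 4)*(y^3 + 12*y^2 + 48*y + 64) = (y - 2)*(y + 4)^2*(y^2 + 8*y + 16) = (y - 2)*(y + 4)^3*(y + 4)
(3) = (j + 2)*(j^2 - 5*j) = j*(j + 2)*(j - 5)
(4) = (k + 2)*(k^3 + 3*k^2 - 16*k - 48) = (k - 4)*(k + 2)*(k^2 + 7*k + 12) = (k - 4)*(k + 2)*(k + 3)*(k + 4)
(5) = (z + 1)*(z^2 - 4) = (z + 1)*(z + 2)*(z - 2)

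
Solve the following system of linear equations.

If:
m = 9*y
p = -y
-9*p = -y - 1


Then:
m = -9/10
p = 1/10
y = -1/10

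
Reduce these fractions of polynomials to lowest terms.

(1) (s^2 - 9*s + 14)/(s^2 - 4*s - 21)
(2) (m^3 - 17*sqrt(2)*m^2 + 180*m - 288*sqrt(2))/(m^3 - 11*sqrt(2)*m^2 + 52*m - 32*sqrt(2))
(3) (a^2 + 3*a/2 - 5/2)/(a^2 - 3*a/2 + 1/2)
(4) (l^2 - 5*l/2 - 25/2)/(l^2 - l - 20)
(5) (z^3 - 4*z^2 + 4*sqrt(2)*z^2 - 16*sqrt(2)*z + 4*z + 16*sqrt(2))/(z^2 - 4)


(1) = (s - 2)/(s + 3)
(2) = (m^2 - 9*sqrt(2)*m + 36)/(m^2 - 3*sqrt(2)*m + 4)
(3) = (2*a + 5)/(2*a - 1)
(4) = (2*l + 5)/(2*l + 8)
(5) = (z^2 + z*(-2 + 4*sqrt(2)) - 8*sqrt(2))/(z + 2)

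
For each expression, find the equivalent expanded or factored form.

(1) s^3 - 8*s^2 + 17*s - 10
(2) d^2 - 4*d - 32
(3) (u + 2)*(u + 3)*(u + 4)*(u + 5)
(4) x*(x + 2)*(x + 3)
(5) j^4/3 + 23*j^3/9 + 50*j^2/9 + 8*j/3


(1) = (s - 5)*(s - 2)*(s - 1)
(2) = (d - 8)*(d + 4)
(3) = u^4 + 14*u^3 + 71*u^2 + 154*u + 120
(4) = x^3 + 5*x^2 + 6*x
(5) = j*(j/3 + 1)*(j + 2/3)*(j + 4)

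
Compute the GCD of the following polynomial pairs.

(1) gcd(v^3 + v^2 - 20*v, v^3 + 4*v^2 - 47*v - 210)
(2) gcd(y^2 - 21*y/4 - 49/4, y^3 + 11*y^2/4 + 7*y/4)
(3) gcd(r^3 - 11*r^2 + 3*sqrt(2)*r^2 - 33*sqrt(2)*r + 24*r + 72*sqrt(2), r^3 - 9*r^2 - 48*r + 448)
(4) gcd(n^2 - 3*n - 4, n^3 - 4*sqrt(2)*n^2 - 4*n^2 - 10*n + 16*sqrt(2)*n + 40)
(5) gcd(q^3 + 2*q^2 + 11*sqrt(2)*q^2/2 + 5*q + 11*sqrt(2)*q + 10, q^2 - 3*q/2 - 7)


(1) = gcd(v*(v - 4)*(v + 5), (v - 7)*(v + 5)*(v + 6)) = v + 5
(2) = y + 7/4
(3) = gcd((r - 8)*(r - 3)*(r + 3*sqrt(2)), (r - 8)^2*(r + 7)) = r - 8
(4) = n - 4
(5) = q + 2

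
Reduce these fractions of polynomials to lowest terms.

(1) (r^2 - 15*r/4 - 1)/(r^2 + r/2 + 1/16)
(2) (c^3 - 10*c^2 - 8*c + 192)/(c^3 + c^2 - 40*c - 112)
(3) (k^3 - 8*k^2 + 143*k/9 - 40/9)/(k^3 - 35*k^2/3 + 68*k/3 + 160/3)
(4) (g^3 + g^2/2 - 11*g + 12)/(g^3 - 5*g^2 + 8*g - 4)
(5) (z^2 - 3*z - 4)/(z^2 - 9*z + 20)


(1) = (4*r - 16)/(4*r + 1)
(2) = (c^2 - 14*c + 48)/(c^2 - 3*c - 28)
(3) = (9*k^2 - 27*k + 8)/(9*k^2 - 60*k - 96)
(4) = (2*g^2 + 5*g - 12)/(2*g^2 - 6*g + 4)
(5) = (z + 1)/(z - 5)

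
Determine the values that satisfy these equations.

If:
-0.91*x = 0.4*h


Then:
h = -2.275*x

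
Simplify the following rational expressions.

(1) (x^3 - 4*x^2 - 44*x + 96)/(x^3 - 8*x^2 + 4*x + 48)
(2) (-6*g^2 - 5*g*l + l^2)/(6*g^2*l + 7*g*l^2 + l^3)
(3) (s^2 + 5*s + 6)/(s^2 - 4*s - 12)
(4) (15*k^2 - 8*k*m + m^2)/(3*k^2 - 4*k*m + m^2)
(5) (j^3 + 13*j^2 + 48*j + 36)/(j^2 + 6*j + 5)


(1) = (x^3 - 4*x^2 - 44*x + 96)/(x^3 - 8*x^2 + 4*x + 48)
(2) = (-6*g + l)/(6*g*l + l^2)
(3) = (s + 3)/(s - 6)
(4) = (5*k - m)/(k - m)
(5) = (j^2 + 12*j + 36)/(j + 5)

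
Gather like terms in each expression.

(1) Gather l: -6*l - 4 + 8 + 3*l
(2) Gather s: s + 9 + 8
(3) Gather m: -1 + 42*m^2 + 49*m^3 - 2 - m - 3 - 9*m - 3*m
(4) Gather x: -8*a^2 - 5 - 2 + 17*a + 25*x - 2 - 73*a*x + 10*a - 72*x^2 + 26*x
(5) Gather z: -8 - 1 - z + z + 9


(1) = 4 - 3*l
(2) = s + 17
(3) = 49*m^3 + 42*m^2 - 13*m - 6
(4) = -8*a^2 + 27*a - 72*x^2 + x*(51 - 73*a) - 9
(5) = 0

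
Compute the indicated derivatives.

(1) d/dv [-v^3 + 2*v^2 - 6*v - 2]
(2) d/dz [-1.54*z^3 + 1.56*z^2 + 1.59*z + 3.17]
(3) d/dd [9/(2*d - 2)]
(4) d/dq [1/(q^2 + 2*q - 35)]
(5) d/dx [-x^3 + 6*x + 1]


(1) = -3*v^2 + 4*v - 6
(2) = -4.62*z^2 + 3.12*z + 1.59
(3) = -9/(2*(d - 1)^2)
(4) = 2*(-q - 1)/(q^2 + 2*q - 35)^2
(5) = 6 - 3*x^2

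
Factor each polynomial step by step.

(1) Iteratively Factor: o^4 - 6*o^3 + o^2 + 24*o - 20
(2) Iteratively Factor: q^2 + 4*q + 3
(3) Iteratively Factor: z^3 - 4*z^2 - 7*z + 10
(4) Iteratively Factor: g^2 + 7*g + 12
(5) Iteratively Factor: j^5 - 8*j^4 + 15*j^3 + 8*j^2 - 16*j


(1) = (o - 2)*(o^3 - 4*o^2 - 7*o + 10) = (o - 5)*(o - 2)*(o^2 + o - 2) = (o - 5)*(o - 2)*(o + 2)*(o - 1)
(2) = (q + 3)*(q + 1)
(3) = (z - 1)*(z^2 - 3*z - 10) = (z - 5)*(z - 1)*(z + 2)
(4) = (g + 3)*(g + 4)
(5) = (j)*(j^4 - 8*j^3 + 15*j^2 + 8*j - 16) = j*(j + 1)*(j^3 - 9*j^2 + 24*j - 16) = j*(j - 4)*(j + 1)*(j^2 - 5*j + 4) = j*(j - 4)^2*(j + 1)*(j - 1)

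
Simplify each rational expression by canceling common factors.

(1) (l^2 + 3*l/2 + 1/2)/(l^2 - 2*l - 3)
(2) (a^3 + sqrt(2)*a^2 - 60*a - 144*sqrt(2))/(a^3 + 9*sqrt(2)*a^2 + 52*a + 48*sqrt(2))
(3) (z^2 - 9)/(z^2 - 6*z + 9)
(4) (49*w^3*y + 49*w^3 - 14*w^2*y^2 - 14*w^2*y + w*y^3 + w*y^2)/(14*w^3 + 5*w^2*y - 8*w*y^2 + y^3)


(1) = (2*l + 1)/(2*l - 6)
(2) = (a - 6*sqrt(2))/(a + 2*sqrt(2))
(3) = (z + 3)/(z - 3)
(4) = (-7*w^2*y - 7*w^2 + w*y^2 + w*y)/(-2*w^2 - w*y + y^2)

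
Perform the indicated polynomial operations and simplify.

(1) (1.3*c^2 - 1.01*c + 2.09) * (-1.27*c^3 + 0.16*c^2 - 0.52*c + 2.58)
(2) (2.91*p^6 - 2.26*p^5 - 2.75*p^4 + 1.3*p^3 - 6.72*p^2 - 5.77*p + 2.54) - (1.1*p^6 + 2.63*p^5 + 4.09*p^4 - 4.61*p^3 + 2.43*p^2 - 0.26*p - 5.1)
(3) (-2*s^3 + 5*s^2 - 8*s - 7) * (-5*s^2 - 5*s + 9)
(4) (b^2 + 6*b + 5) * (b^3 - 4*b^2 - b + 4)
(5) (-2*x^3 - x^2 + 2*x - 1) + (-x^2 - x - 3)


(1) = -1.651*c^5 + 1.4907*c^4 - 3.4919*c^3 + 4.2136*c^2 - 3.6926*c + 5.3922
(2) = 1.81*p^6 - 4.89*p^5 - 6.84*p^4 + 5.91*p^3 - 9.15*p^2 - 5.51*p + 7.64
(3) = 10*s^5 - 15*s^4 - 3*s^3 + 120*s^2 - 37*s - 63
(4) = b^5 + 2*b^4 - 20*b^3 - 22*b^2 + 19*b + 20
(5) = -2*x^3 - 2*x^2 + x - 4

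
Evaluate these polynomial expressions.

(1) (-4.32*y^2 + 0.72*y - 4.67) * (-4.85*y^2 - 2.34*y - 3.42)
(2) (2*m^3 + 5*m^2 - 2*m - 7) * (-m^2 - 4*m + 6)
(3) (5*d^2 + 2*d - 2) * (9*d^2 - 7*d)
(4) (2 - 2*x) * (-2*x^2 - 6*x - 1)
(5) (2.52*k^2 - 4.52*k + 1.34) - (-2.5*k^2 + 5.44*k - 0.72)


(1) = 20.952*y^4 + 6.6168*y^3 + 35.7391*y^2 + 8.4654*y + 15.9714
(2) = -2*m^5 - 13*m^4 - 6*m^3 + 45*m^2 + 16*m - 42
(3) = 45*d^4 - 17*d^3 - 32*d^2 + 14*d
(4) = 4*x^3 + 8*x^2 - 10*x - 2
(5) = 5.02*k^2 - 9.96*k + 2.06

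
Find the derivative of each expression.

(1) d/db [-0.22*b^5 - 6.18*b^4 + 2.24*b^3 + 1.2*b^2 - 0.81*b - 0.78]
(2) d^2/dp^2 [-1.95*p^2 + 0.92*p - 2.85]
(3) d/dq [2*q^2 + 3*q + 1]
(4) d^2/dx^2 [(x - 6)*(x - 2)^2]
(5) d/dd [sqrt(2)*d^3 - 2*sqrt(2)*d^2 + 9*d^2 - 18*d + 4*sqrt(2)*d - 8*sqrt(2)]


(1) = -1.1*b^4 - 24.72*b^3 + 6.72*b^2 + 2.4*b - 0.81
(2) = -3.90000000000000
(3) = 4*q + 3
(4) = 6*x - 20
(5) = 3*sqrt(2)*d^2 - 4*sqrt(2)*d + 18*d - 18 + 4*sqrt(2)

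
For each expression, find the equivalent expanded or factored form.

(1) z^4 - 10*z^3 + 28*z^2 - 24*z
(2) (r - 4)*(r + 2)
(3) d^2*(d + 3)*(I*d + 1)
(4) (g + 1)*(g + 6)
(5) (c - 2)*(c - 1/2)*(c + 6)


(1) = z*(z - 6)*(z - 2)^2
(2) = r^2 - 2*r - 8
(3) = I*d^4 + d^3 + 3*I*d^3 + 3*d^2
(4) = g^2 + 7*g + 6
(5) = c^3 + 7*c^2/2 - 14*c + 6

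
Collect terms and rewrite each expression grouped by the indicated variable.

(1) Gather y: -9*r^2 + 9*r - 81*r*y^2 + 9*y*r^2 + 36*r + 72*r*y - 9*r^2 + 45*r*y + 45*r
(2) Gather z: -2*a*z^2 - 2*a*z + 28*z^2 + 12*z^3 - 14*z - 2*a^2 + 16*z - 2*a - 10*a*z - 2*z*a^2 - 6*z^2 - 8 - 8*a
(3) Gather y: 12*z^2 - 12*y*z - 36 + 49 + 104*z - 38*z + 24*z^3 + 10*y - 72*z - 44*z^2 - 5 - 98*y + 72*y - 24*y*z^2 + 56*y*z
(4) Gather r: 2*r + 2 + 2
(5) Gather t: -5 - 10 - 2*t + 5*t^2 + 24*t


(1) = -18*r^2 - 81*r*y^2 + 90*r + y*(9*r^2 + 117*r)
(2) = -2*a^2 - 10*a + 12*z^3 + z^2*(22 - 2*a) + z*(-2*a^2 - 12*a + 2) - 8
(3) = y*(-24*z^2 + 44*z - 16) + 24*z^3 - 32*z^2 - 6*z + 8
(4) = 2*r + 4
(5) = 5*t^2 + 22*t - 15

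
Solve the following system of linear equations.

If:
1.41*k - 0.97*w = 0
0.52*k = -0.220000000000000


Then:
k = -0.42
w = -0.61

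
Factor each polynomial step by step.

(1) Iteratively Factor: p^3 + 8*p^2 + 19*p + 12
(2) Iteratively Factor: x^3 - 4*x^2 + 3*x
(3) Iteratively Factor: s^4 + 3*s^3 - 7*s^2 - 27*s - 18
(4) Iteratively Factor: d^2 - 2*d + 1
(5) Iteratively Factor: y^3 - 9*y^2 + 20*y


(1) = (p + 3)*(p^2 + 5*p + 4) = (p + 1)*(p + 3)*(p + 4)
(2) = (x)*(x^2 - 4*x + 3) = x*(x - 1)*(x - 3)
(3) = (s + 2)*(s^3 + s^2 - 9*s - 9) = (s - 3)*(s + 2)*(s^2 + 4*s + 3) = (s - 3)*(s + 1)*(s + 2)*(s + 3)
(4) = (d - 1)*(d - 1)
(5) = (y - 4)*(y^2 - 5*y) = y*(y - 4)*(y - 5)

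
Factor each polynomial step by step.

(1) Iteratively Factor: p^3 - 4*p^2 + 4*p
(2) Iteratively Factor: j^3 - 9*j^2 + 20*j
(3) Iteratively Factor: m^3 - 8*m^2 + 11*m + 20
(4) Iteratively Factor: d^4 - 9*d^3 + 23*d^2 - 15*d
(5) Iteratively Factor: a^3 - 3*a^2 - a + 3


(1) = (p)*(p^2 - 4*p + 4) = p*(p - 2)*(p - 2)
(2) = (j - 4)*(j^2 - 5*j) = j*(j - 4)*(j - 5)
(3) = (m - 4)*(m^2 - 4*m - 5) = (m - 5)*(m - 4)*(m + 1)
(4) = (d - 1)*(d^3 - 8*d^2 + 15*d) = (d - 3)*(d - 1)*(d^2 - 5*d) = (d - 5)*(d - 3)*(d - 1)*(d)
(5) = (a - 3)*(a^2 - 1) = (a - 3)*(a - 1)*(a + 1)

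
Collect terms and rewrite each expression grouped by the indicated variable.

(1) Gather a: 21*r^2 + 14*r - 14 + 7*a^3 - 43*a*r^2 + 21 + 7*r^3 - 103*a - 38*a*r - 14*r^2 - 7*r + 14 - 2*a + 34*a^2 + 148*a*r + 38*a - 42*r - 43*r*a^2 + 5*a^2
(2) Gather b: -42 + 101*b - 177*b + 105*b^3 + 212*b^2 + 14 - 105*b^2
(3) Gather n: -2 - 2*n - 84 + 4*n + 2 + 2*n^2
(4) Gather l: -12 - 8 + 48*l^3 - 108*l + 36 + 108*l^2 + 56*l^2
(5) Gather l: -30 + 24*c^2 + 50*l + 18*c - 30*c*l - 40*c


(1) = 7*a^3 + a^2*(39 - 43*r) + a*(-43*r^2 + 110*r - 67) + 7*r^3 + 7*r^2 - 35*r + 21
(2) = 105*b^3 + 107*b^2 - 76*b - 28
(3) = 2*n^2 + 2*n - 84
(4) = 48*l^3 + 164*l^2 - 108*l + 16
(5) = 24*c^2 - 22*c + l*(50 - 30*c) - 30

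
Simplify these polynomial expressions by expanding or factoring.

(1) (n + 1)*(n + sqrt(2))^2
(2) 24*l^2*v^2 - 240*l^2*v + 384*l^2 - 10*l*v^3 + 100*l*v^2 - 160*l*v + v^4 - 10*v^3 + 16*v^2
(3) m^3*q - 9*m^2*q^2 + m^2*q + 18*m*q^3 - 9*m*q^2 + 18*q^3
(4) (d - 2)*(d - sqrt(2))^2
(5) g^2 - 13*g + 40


(1) = n^3 + n^2 + 2*sqrt(2)*n^2 + 2*n + 2*sqrt(2)*n + 2
(2) = (-6*l + v)*(-4*l + v)*(v - 8)*(v - 2)
(3) = (m - 6*q)*(m - 3*q)*(m*q + q)
(4) = d^3 - 2*sqrt(2)*d^2 - 2*d^2 + 2*d + 4*sqrt(2)*d - 4
(5) = (g - 8)*(g - 5)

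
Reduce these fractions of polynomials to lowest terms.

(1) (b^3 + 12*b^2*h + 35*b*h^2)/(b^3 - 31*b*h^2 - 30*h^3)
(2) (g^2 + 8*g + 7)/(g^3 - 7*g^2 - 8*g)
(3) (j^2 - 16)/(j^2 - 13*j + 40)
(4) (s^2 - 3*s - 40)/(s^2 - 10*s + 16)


(1) = (b^2 + 7*b*h)/(b^2 - 5*b*h - 6*h^2)
(2) = (g + 7)/(g^2 - 8*g)
(3) = (j^2 - 16)/(j^2 - 13*j + 40)
(4) = (s + 5)/(s - 2)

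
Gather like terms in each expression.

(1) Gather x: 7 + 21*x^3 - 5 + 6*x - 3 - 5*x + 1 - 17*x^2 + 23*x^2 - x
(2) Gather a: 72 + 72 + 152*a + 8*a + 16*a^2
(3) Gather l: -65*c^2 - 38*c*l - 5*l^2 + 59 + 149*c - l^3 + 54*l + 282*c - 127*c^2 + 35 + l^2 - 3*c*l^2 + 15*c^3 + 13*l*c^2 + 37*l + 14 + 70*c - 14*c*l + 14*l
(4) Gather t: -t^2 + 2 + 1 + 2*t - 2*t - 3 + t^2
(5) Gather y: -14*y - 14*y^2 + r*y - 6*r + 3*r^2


(1) = 21*x^3 + 6*x^2
(2) = 16*a^2 + 160*a + 144
(3) = 15*c^3 - 192*c^2 + 501*c - l^3 + l^2*(-3*c - 4) + l*(13*c^2 - 52*c + 105) + 108
(4) = 0
(5) = 3*r^2 - 6*r - 14*y^2 + y*(r - 14)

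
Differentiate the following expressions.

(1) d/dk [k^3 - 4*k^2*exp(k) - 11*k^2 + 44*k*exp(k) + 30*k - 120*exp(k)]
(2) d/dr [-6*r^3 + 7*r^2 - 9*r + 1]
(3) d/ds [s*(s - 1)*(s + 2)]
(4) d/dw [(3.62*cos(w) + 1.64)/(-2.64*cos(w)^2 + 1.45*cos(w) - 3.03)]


(1) = -4*k^2*exp(k) + 3*k^2 + 36*k*exp(k) - 22*k - 76*exp(k) + 30
(2) = -18*r^2 + 14*r - 9
(3) = 3*s^2 + 2*s - 2
(4) = (-9.5568*cos(w)^2 - 8.6592*cos(w) + 13.3466)*sin(w)/(6.9696*cos(w)^4 - 7.656*cos(w)^3 + 18.1009*cos(w)^2 - 8.787*cos(w) + 9.1809)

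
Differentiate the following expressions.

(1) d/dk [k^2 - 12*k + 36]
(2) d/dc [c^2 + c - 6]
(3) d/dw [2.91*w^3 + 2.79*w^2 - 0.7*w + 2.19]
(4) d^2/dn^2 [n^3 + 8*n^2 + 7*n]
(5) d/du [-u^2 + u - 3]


(1) = 2*k - 12
(2) = 2*c + 1
(3) = 8.73*w^2 + 5.58*w - 0.7
(4) = 6*n + 16
(5) = 1 - 2*u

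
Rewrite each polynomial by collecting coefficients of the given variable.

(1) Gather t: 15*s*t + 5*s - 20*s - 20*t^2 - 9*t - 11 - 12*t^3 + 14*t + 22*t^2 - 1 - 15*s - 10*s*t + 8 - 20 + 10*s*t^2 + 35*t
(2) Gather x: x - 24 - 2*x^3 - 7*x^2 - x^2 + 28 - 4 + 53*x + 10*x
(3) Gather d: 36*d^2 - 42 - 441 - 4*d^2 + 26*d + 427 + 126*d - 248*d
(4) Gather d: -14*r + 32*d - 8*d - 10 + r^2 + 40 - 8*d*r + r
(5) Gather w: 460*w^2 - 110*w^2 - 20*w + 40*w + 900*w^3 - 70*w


(1) = -30*s - 12*t^3 + t^2*(10*s + 2) + t*(5*s + 40) - 24
(2) = -2*x^3 - 8*x^2 + 64*x
(3) = 32*d^2 - 96*d - 56
(4) = d*(24 - 8*r) + r^2 - 13*r + 30
(5) = 900*w^3 + 350*w^2 - 50*w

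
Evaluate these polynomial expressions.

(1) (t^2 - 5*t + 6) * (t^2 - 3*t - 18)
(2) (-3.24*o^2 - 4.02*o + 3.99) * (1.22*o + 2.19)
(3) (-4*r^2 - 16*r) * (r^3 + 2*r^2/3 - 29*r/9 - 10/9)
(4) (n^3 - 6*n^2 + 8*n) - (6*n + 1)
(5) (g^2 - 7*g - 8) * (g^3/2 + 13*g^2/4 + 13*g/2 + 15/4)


(1) = t^4 - 8*t^3 + 3*t^2 + 72*t - 108
(2) = -3.9528*o^3 - 12.0*o^2 - 3.936*o + 8.7381
(3) = -4*r^5 - 56*r^4/3 + 20*r^3/9 + 56*r^2 + 160*r/9
(4) = n^3 - 6*n^2 + 2*n - 1
(5) = g^5/2 - g^4/4 - 81*g^3/4 - 271*g^2/4 - 313*g/4 - 30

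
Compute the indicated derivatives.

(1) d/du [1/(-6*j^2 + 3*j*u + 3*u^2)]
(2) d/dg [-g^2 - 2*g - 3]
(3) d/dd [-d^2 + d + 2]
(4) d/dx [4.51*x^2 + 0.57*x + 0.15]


(1) = (-j - 2*u)/(3*(-2*j^2 + j*u + u^2)^2)
(2) = -2*g - 2
(3) = 1 - 2*d
(4) = 9.02*x + 0.57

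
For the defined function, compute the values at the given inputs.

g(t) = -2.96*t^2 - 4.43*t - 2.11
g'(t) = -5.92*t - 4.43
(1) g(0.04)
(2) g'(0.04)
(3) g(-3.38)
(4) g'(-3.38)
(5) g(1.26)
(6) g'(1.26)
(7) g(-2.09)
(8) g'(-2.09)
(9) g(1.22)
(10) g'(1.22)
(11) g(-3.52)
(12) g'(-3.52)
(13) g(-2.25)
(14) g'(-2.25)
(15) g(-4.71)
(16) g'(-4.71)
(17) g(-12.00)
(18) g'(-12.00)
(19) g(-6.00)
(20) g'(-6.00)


(1) = -2.29
(2) = -4.67
(3) = -20.95
(4) = 15.58
(5) = -12.39
(6) = -11.89
(7) = -5.78
(8) = 7.94
(9) = -11.92
(10) = -11.65
(11) = -23.19
(12) = 16.41
(13) = -7.13
(14) = 8.89
(15) = -46.91
(16) = 23.45
(17) = -375.19
(18) = 66.61
(19) = -82.09
(20) = 31.09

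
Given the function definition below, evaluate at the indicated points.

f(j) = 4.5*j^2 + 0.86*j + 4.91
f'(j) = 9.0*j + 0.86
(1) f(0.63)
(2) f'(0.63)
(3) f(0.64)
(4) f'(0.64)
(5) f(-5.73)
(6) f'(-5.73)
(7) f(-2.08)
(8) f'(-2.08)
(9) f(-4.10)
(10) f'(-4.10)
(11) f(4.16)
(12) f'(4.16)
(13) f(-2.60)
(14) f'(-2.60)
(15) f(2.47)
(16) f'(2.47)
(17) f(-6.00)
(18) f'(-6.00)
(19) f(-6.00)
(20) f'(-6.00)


(1) = 7.24
(2) = 6.53
(3) = 7.30
(4) = 6.62
(5) = 147.73
(6) = -50.71
(7) = 22.59
(8) = -17.86
(9) = 77.03
(10) = -36.04
(11) = 86.36
(12) = 38.30
(13) = 33.09
(14) = -22.54
(15) = 34.49
(16) = 23.09
(17) = 161.75
(18) = -53.14
(19) = 161.75
(20) = -53.14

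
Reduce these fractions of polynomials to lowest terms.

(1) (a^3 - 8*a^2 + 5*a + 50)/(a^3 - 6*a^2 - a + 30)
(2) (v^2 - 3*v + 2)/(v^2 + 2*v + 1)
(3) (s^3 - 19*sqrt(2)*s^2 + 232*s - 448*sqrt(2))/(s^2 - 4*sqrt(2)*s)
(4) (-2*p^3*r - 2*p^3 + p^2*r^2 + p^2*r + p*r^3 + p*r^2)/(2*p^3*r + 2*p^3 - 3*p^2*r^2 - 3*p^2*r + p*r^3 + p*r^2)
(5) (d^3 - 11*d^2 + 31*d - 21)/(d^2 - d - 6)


(1) = (a - 5)/(a - 3)
(2) = (v^2 - 3*v + 2)/(v^2 + 2*v + 1)
(3) = (s^2 - 15*sqrt(2)*s + 112)/s
(4) = (-2*p - r)/(2*p - r)
(5) = (d^2 - 8*d + 7)/(d + 2)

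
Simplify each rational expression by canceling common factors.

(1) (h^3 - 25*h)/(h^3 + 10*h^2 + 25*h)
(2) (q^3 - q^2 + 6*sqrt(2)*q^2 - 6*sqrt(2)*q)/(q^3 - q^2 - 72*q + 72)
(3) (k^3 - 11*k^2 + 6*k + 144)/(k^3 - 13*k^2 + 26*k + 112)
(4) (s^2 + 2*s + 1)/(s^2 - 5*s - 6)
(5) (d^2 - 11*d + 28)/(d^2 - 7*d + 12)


(1) = (h - 5)/(h + 5)
(2) = q/(q - 6*sqrt(2))
(3) = (k^2 - 3*k - 18)/(k^2 - 5*k - 14)
(4) = (s + 1)/(s - 6)
(5) = (d - 7)/(d - 3)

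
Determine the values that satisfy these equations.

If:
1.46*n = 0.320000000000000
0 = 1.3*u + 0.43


Then:
n = 0.22
u = -0.33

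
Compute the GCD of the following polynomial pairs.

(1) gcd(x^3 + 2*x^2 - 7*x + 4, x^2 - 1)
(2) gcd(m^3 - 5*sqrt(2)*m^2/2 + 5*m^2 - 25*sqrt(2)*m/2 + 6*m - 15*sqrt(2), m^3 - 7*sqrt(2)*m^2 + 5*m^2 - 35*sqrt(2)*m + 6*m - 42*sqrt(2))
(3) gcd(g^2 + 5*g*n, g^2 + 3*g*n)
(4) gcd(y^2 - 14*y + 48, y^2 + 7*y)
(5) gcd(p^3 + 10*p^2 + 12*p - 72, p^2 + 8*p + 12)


(1) = gcd((x - 1)^2*(x + 4), (x - 1)*(x + 1)) = x - 1
(2) = m^2 + 5*m + 6
(3) = gcd(g*(g + 5*n), g*(g + 3*n)) = g
(4) = gcd((y - 8)*(y - 6), y*(y + 7)) = 1
(5) = p + 6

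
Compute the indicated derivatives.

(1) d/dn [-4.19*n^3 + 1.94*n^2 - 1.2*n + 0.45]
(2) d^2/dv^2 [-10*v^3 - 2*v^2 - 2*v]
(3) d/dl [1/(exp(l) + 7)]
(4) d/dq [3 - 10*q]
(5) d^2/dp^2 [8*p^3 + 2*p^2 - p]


(1) = -12.57*n^2 + 3.88*n - 1.2
(2) = -60*v - 4
(3) = -exp(l)/(exp(l) + 7)^2
(4) = -10
(5) = 48*p + 4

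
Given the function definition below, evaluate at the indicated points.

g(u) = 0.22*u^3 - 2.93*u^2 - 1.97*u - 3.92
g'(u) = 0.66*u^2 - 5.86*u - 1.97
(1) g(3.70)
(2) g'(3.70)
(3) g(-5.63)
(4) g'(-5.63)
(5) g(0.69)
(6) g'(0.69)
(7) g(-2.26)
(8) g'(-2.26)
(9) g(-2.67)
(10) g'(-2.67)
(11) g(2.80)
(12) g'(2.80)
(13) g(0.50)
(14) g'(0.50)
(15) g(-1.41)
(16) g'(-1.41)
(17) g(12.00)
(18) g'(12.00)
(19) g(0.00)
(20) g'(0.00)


(1) = -40.18
(2) = -14.62
(3) = -124.96
(4) = 51.94
(5) = -6.60
(6) = -5.70
(7) = -16.97
(8) = 14.64
(9) = -23.74
(10) = 18.38
(11) = -27.58
(12) = -13.20
(13) = -5.61
(14) = -4.74
(15) = -7.58
(16) = 7.60
(17) = -69.32
(18) = 22.75
(19) = -3.92
(20) = -1.97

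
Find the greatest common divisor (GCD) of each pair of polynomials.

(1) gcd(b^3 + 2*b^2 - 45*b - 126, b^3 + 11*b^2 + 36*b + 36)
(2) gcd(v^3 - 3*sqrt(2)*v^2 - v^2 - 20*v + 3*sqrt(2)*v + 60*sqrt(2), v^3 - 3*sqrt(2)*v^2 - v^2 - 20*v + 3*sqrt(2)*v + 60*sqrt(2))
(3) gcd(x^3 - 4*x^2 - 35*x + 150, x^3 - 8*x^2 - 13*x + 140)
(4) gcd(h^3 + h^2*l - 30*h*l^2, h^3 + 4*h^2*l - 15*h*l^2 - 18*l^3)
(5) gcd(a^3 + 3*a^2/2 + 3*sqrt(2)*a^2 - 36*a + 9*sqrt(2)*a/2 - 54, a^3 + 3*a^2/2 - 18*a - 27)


(1) = b^2 + 9*b + 18
(2) = gcd((v - 5)*(v + 4)*(v - 3*sqrt(2)), (v - 5)*(v + 4)*(v - 3*sqrt(2))) = v^3 + v^2*(-3*sqrt(2) - 1) + v*(-20 + 3*sqrt(2)) + 60*sqrt(2)
(3) = gcd((x - 5)^2*(x + 6), (x - 7)*(x - 5)*(x + 4)) = x - 5
(4) = h + 6*l
(5) = gcd((a + 3/2)*(a - 3*sqrt(2))*(a + 6*sqrt(2)), (a + 3/2)*(a - 3*sqrt(2))*(a + 3*sqrt(2))) = a^2 + a*(3/2 - 3*sqrt(2)) - 9*sqrt(2)/2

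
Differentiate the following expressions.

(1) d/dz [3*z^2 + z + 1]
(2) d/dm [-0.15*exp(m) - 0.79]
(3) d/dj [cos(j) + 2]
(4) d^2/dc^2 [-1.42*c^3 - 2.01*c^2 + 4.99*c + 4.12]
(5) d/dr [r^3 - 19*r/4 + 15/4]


(1) = 6*z + 1
(2) = -0.15*exp(m)
(3) = -sin(j)
(4) = -8.52*c - 4.02
(5) = 3*r^2 - 19/4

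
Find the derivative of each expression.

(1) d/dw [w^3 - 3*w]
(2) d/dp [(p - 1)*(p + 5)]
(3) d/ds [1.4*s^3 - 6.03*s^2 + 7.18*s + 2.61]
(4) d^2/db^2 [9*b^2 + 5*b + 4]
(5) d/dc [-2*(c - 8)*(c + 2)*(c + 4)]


(1) = 3*w^2 - 3
(2) = 2*p + 4
(3) = 4.2*s^2 - 12.06*s + 7.18
(4) = 18
(5) = -6*c^2 + 8*c + 80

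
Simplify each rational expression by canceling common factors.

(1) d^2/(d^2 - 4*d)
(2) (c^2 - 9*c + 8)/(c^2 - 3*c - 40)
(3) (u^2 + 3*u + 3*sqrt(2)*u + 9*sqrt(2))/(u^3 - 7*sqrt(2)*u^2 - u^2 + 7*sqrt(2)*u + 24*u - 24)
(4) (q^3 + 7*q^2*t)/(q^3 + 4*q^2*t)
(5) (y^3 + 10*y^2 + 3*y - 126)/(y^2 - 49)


(1) = d/(d - 4)
(2) = (c - 1)/(c + 5)
(3) = (u^2 + u*(3 + 3*sqrt(2)) + 9*sqrt(2))/(u^3 + u^2*(-7*sqrt(2) - 1) + u*(7*sqrt(2) + 24) - 24)
(4) = (q + 7*t)/(q + 4*t)
(5) = (y^2 + 3*y - 18)/(y - 7)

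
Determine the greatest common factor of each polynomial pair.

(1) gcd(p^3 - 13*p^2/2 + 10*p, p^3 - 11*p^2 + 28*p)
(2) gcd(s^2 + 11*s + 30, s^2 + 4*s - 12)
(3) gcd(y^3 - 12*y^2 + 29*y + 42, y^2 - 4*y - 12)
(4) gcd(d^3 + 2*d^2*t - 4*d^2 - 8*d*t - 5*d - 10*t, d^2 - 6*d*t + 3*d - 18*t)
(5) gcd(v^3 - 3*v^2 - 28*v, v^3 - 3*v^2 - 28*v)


(1) = gcd(p*(p - 4)*(p - 5/2), p*(p - 7)*(p - 4)) = p^2 - 4*p
(2) = s + 6
(3) = gcd((y - 7)*(y - 6)*(y + 1), (y - 6)*(y + 2)) = y - 6
(4) = gcd((d - 5)*(d + 1)*(d + 2*t), (d + 3)*(d - 6*t)) = 1
(5) = v^3 - 3*v^2 - 28*v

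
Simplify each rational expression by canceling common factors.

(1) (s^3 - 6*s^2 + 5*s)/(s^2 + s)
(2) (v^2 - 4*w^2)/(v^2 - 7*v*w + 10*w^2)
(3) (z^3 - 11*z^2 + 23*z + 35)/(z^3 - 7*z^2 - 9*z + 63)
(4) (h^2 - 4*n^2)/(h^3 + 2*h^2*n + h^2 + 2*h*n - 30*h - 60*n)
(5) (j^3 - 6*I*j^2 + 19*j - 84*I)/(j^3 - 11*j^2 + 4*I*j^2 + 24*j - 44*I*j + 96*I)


(1) = (s^2 - 6*s + 5)/(s + 1)
(2) = (v + 2*w)/(v - 5*w)
(3) = (z^2 - 4*z - 5)/(z^2 - 9)
(4) = (h - 2*n)/(h^2 + h - 30)
(5) = (j^2 - 10*I*j - 21)/(j^2 - 11*j + 24)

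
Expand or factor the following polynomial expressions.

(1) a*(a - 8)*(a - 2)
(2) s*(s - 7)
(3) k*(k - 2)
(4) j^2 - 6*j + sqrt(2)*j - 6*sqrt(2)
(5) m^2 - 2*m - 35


(1) = a^3 - 10*a^2 + 16*a
(2) = s^2 - 7*s
(3) = k^2 - 2*k
(4) = (j - 6)*(j + sqrt(2))
(5) = (m - 7)*(m + 5)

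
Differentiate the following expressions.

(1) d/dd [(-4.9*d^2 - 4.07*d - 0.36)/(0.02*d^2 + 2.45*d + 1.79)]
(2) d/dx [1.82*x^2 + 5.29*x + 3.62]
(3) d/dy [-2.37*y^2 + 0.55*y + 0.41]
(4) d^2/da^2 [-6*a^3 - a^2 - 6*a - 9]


(1) = (-11.9236*d^2 - 17.5276*d - 6.4033)/(0.0004*d^4 + 0.098*d^3 + 6.0741*d^2 + 8.771*d + 3.2041)
(2) = 3.64*x + 5.29
(3) = 0.55 - 4.74*y
(4) = -36*a - 2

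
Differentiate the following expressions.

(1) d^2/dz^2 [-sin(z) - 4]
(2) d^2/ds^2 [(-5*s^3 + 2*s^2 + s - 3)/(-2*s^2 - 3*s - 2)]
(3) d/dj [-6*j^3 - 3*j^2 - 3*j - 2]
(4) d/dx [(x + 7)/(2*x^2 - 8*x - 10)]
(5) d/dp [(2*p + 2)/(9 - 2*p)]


(1) = sin(z)
(2) = 2*(33*s^3 + 150*s^2 + 126*s + 13)/(8*s^6 + 36*s^5 + 78*s^4 + 99*s^3 + 78*s^2 + 36*s + 8)
(3) = -18*j^2 - 6*j - 3
(4) = (x^2 - 4*x - 2*(x - 2)*(x + 7) - 5)/(2*(-x^2 + 4*x + 5)^2)
(5) = 22/(2*p - 9)^2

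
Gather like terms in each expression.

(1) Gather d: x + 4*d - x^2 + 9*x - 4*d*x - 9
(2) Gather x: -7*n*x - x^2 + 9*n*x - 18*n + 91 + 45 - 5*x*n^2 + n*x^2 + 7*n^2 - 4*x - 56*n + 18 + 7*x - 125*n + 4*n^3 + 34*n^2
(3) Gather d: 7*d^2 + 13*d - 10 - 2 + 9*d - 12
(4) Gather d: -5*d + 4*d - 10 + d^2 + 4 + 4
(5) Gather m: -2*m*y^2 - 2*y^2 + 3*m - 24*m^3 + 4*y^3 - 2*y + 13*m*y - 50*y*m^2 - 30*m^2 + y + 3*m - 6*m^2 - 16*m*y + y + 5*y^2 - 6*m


(1) = d*(4 - 4*x) - x^2 + 10*x - 9
(2) = 4*n^3 + 41*n^2 - 199*n + x^2*(n - 1) + x*(-5*n^2 + 2*n + 3) + 154
(3) = 7*d^2 + 22*d - 24
(4) = d^2 - d - 2
(5) = -24*m^3 + m^2*(-50*y - 36) + m*(-2*y^2 - 3*y) + 4*y^3 + 3*y^2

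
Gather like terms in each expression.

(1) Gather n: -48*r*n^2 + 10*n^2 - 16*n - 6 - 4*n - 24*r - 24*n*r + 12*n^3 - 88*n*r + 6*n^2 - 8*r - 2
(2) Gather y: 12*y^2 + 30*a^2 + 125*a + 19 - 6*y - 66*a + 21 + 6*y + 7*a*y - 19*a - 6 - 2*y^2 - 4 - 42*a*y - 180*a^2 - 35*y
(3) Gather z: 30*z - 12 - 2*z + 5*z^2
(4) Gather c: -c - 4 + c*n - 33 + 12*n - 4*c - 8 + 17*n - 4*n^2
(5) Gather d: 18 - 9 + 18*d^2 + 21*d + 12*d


(1) = 12*n^3 + n^2*(16 - 48*r) + n*(-112*r - 20) - 32*r - 8
(2) = -150*a^2 + 40*a + 10*y^2 + y*(-35*a - 35) + 30
(3) = 5*z^2 + 28*z - 12
(4) = c*(n - 5) - 4*n^2 + 29*n - 45
(5) = 18*d^2 + 33*d + 9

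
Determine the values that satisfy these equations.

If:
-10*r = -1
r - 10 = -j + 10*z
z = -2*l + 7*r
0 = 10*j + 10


Then:
j = -1
l = 179/200
r = 1/10
z = -109/100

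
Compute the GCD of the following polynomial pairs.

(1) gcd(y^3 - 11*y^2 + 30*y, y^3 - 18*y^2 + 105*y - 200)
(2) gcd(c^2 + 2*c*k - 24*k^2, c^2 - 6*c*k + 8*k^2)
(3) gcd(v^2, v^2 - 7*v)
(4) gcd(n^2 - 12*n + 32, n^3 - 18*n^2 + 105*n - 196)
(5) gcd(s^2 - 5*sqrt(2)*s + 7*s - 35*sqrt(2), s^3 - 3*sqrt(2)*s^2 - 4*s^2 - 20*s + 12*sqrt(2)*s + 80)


(1) = y - 5
(2) = gcd((c - 4*k)*(c + 6*k), (c - 4*k)*(c - 2*k)) = c - 4*k
(3) = v
(4) = n - 4
(5) = gcd((s + 7)*(s - 5*sqrt(2)), (s - 4)*(s - 5*sqrt(2))*(s + 2*sqrt(2))) = s - 5*sqrt(2)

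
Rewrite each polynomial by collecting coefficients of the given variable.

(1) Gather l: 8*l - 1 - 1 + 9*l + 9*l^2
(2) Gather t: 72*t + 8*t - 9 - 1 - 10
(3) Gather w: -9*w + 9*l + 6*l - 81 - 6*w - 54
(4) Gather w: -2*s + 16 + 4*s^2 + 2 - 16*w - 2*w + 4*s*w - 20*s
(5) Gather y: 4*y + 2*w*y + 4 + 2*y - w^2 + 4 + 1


(1) = 9*l^2 + 17*l - 2
(2) = 80*t - 20
(3) = 15*l - 15*w - 135
(4) = 4*s^2 - 22*s + w*(4*s - 18) + 18
(5) = -w^2 + y*(2*w + 6) + 9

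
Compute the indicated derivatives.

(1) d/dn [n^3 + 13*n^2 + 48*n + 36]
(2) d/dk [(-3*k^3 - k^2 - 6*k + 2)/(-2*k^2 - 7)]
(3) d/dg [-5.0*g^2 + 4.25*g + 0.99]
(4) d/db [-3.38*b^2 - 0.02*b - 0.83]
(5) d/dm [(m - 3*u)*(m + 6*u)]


(1) = 3*n^2 + 26*n + 48
(2) = (6*k^4 + 51*k^2 + 22*k + 42)/(4*k^4 + 28*k^2 + 49)
(3) = 4.25 - 10.0*g
(4) = -6.76*b - 0.02
(5) = 2*m + 3*u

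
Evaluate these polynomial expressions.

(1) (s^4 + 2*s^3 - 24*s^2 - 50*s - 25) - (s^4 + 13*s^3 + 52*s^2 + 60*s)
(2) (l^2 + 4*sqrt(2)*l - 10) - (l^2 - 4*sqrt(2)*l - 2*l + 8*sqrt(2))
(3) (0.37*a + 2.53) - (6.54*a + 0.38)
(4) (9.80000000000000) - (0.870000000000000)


(1) = -11*s^3 - 76*s^2 - 110*s - 25
(2) = 2*l + 8*sqrt(2)*l - 8*sqrt(2) - 10
(3) = 2.15 - 6.17*a
(4) = 8.93000000000000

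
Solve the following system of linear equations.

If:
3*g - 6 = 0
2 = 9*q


Then:
g = 2
q = 2/9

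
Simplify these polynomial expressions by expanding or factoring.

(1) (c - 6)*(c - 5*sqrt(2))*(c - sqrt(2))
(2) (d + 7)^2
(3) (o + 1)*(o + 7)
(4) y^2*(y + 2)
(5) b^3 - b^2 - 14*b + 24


(1) = c^3 - 6*sqrt(2)*c^2 - 6*c^2 + 10*c + 36*sqrt(2)*c - 60
(2) = d^2 + 14*d + 49
(3) = o^2 + 8*o + 7
(4) = y^3 + 2*y^2
(5) = (b - 3)*(b - 2)*(b + 4)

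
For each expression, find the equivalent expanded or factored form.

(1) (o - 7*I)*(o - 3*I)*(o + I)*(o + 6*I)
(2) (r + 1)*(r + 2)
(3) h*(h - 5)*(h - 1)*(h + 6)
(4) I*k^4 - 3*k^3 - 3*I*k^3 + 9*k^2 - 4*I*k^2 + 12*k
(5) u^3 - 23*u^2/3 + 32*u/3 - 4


(1) = o^4 - 3*I*o^3 + 43*o^2 - 87*I*o + 126
(2) = r^2 + 3*r + 2
(3) = h^4 - 31*h^2 + 30*h
(4) = k*(k - 4)*(k + 3*I)*(I*k + I)
(5) = (u - 6)*(u - 1)*(u - 2/3)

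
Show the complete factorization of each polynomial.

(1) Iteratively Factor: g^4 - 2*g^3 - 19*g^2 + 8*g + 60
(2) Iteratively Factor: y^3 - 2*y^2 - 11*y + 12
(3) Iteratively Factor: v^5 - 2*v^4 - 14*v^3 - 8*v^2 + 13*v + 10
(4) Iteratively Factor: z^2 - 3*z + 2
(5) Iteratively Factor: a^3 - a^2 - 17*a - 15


(1) = (g + 2)*(g^3 - 4*g^2 - 11*g + 30) = (g - 5)*(g + 2)*(g^2 + g - 6) = (g - 5)*(g - 2)*(g + 2)*(g + 3)
(2) = (y - 4)*(y^2 + 2*y - 3) = (y - 4)*(y + 3)*(y - 1)
(3) = (v + 2)*(v^4 - 4*v^3 - 6*v^2 + 4*v + 5) = (v - 5)*(v + 2)*(v^3 + v^2 - v - 1) = (v - 5)*(v - 1)*(v + 2)*(v^2 + 2*v + 1) = (v - 5)*(v - 1)*(v + 1)*(v + 2)*(v + 1)
(4) = (z - 2)*(z - 1)
(5) = (a - 5)*(a^2 + 4*a + 3) = (a - 5)*(a + 1)*(a + 3)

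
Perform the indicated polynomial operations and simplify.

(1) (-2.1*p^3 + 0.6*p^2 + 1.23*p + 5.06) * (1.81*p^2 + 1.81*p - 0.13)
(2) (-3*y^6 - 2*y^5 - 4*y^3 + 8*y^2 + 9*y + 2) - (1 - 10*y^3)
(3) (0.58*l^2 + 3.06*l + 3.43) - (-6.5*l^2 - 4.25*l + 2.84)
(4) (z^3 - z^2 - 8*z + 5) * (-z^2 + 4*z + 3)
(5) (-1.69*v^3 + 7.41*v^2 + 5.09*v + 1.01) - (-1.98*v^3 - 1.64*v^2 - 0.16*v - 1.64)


(1) = -3.801*p^5 - 2.715*p^4 + 3.5853*p^3 + 11.3069*p^2 + 8.9987*p - 0.6578
(2) = -3*y^6 - 2*y^5 + 6*y^3 + 8*y^2 + 9*y + 1
(3) = 7.08*l^2 + 7.31*l + 0.59
(4) = -z^5 + 5*z^4 + 7*z^3 - 40*z^2 - 4*z + 15
(5) = 0.29*v^3 + 9.05*v^2 + 5.25*v + 2.65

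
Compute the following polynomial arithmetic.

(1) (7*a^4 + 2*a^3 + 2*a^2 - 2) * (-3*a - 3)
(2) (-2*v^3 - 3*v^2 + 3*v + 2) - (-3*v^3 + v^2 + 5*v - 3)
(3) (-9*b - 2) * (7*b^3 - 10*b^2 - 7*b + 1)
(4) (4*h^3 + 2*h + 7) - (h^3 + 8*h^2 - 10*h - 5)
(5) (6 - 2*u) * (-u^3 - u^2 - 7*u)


(1) = -21*a^5 - 27*a^4 - 12*a^3 - 6*a^2 + 6*a + 6
(2) = v^3 - 4*v^2 - 2*v + 5
(3) = -63*b^4 + 76*b^3 + 83*b^2 + 5*b - 2
(4) = 3*h^3 - 8*h^2 + 12*h + 12
(5) = 2*u^4 - 4*u^3 + 8*u^2 - 42*u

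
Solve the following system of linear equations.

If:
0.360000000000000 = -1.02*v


Then:
v = -0.35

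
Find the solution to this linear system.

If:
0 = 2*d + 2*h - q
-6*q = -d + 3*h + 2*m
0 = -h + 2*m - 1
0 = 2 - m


Then:
d = -49/11
h = 3
m = 2
q = -32/11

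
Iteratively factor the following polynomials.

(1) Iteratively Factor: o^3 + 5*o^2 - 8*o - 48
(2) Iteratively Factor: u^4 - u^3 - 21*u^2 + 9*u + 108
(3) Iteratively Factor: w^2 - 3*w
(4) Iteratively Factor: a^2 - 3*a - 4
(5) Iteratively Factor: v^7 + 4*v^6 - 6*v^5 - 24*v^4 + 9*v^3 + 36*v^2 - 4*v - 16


(1) = (o + 4)*(o^2 + o - 12) = (o - 3)*(o + 4)*(o + 4)
(2) = (u + 3)*(u^3 - 4*u^2 - 9*u + 36) = (u - 4)*(u + 3)*(u^2 - 9) = (u - 4)*(u + 3)^2*(u - 3)
(3) = (w)*(w - 3)
(4) = (a - 4)*(a + 1)
(5) = (v + 1)*(v^6 + 3*v^5 - 9*v^4 - 15*v^3 + 24*v^2 + 12*v - 16) = (v + 1)*(v + 2)*(v^5 + v^4 - 11*v^3 + 7*v^2 + 10*v - 8) = (v - 1)*(v + 1)*(v + 2)*(v^4 + 2*v^3 - 9*v^2 - 2*v + 8) = (v - 2)*(v - 1)*(v + 1)*(v + 2)*(v^3 + 4*v^2 - v - 4) = (v - 2)*(v - 1)*(v + 1)*(v + 2)*(v + 4)*(v^2 - 1) = (v - 2)*(v - 1)*(v + 1)^2*(v + 2)*(v + 4)*(v - 1)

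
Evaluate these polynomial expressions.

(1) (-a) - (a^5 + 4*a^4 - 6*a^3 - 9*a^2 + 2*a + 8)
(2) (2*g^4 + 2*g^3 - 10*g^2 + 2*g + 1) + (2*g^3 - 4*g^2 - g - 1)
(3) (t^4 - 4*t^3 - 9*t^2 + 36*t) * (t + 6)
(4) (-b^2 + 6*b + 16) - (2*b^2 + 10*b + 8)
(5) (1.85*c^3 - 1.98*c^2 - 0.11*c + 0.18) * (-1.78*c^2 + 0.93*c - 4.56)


(1) = -a^5 - 4*a^4 + 6*a^3 + 9*a^2 - 3*a - 8
(2) = 2*g^4 + 4*g^3 - 14*g^2 + g
(3) = t^5 + 2*t^4 - 33*t^3 - 18*t^2 + 216*t
(4) = -3*b^2 - 4*b + 8
(5) = -3.293*c^5 + 5.2449*c^4 - 10.0816*c^3 + 8.6061*c^2 + 0.669*c - 0.8208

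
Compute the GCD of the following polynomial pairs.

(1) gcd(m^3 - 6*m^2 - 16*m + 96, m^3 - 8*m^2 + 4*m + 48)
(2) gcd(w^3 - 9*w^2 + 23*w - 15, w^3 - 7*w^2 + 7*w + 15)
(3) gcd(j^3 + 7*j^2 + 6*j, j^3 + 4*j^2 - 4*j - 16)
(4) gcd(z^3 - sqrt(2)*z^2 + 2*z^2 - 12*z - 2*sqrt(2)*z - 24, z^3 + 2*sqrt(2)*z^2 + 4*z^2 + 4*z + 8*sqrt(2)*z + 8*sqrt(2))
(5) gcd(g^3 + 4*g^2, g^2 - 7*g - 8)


(1) = gcd((m - 6)*(m - 4)*(m + 4), (m - 6)*(m - 4)*(m + 2)) = m^2 - 10*m + 24
(2) = gcd((w - 5)*(w - 3)*(w - 1), (w - 5)*(w - 3)*(w + 1)) = w^2 - 8*w + 15
(3) = 1
(4) = gcd((z + 2)*(z - 3*sqrt(2))*(z + 2*sqrt(2)), (z + 2)^2*(z + 2*sqrt(2))) = z^2 + z*(2 + 2*sqrt(2)) + 4*sqrt(2)
(5) = 1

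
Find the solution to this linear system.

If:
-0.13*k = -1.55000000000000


Then:
k = 11.92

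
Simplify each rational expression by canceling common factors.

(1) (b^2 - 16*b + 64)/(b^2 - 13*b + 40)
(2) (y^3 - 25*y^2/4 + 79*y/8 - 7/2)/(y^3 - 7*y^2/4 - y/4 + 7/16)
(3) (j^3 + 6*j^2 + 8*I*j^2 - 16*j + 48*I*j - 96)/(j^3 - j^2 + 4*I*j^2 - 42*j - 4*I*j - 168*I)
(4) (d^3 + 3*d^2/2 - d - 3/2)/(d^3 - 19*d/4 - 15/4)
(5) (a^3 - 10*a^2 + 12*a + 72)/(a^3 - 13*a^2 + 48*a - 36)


(1) = (b - 8)/(b - 5)
(2) = (2*y - 8)/(2*y + 1)
(3) = (j + 4*I)/(j - 7)
(4) = (2*d - 2)/(2*d - 5)
(5) = (a + 2)/(a - 1)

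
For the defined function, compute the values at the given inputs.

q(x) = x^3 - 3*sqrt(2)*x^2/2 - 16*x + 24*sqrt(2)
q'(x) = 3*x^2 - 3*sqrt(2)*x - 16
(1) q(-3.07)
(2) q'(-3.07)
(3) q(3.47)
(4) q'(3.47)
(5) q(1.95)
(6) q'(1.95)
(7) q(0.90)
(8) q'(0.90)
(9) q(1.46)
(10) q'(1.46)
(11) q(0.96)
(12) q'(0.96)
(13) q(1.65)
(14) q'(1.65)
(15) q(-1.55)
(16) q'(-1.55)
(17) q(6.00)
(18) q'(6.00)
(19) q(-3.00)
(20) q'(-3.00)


(1) = 34.13
(2) = 25.30
(3) = -5.34
(4) = 5.40
(5) = 2.09
(6) = -12.87
(7) = 18.55
(8) = -17.39
(9) = 9.17
(10) = -15.80
(11) = 17.51
(12) = -17.31
(13) = 6.26
(14) = -14.83
(15) = 49.92
(16) = -2.22
(17) = 77.57
(18) = 66.54
(19) = 35.85
(20) = 23.73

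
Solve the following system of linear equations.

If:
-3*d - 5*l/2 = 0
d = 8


Then:
d = 8
l = -48/5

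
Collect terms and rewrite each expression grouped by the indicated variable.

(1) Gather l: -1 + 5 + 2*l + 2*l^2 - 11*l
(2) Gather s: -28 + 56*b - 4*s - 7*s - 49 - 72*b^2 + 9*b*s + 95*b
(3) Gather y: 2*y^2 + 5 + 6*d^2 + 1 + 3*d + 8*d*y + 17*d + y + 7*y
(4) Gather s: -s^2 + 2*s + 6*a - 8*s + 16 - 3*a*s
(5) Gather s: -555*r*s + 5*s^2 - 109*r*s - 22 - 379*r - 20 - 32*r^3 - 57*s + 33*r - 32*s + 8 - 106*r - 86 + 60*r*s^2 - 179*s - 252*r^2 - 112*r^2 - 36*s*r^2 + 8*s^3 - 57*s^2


(1) = 2*l^2 - 9*l + 4
(2) = -72*b^2 + 151*b + s*(9*b - 11) - 77
(3) = 6*d^2 + 20*d + 2*y^2 + y*(8*d + 8) + 6
(4) = 6*a - s^2 + s*(-3*a - 6) + 16
(5) = -32*r^3 - 364*r^2 - 452*r + 8*s^3 + s^2*(60*r - 52) + s*(-36*r^2 - 664*r - 268) - 120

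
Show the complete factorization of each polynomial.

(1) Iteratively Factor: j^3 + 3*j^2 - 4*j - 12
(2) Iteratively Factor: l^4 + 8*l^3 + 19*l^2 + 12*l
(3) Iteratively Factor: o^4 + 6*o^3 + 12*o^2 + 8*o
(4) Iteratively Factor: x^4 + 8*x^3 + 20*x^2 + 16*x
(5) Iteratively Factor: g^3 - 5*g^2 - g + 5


(1) = (j - 2)*(j^2 + 5*j + 6) = (j - 2)*(j + 3)*(j + 2)
(2) = (l + 3)*(l^3 + 5*l^2 + 4*l) = (l + 1)*(l + 3)*(l^2 + 4*l) = l*(l + 1)*(l + 3)*(l + 4)
(3) = (o + 2)*(o^3 + 4*o^2 + 4*o) = o*(o + 2)*(o^2 + 4*o + 4) = o*(o + 2)^2*(o + 2)
(4) = (x + 4)*(x^3 + 4*x^2 + 4*x) = x*(x + 4)*(x^2 + 4*x + 4) = x*(x + 2)*(x + 4)*(x + 2)
(5) = (g - 1)*(g^2 - 4*g - 5) = (g - 1)*(g + 1)*(g - 5)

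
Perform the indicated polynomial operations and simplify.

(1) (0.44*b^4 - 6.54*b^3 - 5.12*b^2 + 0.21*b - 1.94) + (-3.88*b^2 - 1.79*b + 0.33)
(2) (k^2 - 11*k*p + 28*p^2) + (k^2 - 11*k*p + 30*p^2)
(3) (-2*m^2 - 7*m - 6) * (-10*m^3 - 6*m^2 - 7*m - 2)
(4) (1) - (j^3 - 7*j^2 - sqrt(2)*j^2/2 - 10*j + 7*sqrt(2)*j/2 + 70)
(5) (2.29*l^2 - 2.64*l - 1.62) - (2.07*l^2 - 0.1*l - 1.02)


(1) = 0.44*b^4 - 6.54*b^3 - 9.0*b^2 - 1.58*b - 1.61
(2) = 2*k^2 - 22*k*p + 58*p^2
(3) = 20*m^5 + 82*m^4 + 116*m^3 + 89*m^2 + 56*m + 12
(4) = -j^3 + sqrt(2)*j^2/2 + 7*j^2 - 7*sqrt(2)*j/2 + 10*j - 69
(5) = 0.22*l^2 - 2.54*l - 0.6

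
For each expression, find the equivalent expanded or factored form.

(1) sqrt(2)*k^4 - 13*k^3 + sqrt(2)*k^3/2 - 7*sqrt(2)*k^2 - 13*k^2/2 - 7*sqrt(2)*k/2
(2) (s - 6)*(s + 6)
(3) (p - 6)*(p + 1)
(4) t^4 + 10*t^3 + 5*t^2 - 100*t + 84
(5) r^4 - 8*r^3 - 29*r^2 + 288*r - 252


(1) = k*(k + 1/2)*(k - 7*sqrt(2))*(sqrt(2)*k + 1)
(2) = s^2 - 36
(3) = p^2 - 5*p - 6
(4) = (t - 2)*(t - 1)*(t + 6)*(t + 7)
(5) = (r - 7)*(r - 6)*(r - 1)*(r + 6)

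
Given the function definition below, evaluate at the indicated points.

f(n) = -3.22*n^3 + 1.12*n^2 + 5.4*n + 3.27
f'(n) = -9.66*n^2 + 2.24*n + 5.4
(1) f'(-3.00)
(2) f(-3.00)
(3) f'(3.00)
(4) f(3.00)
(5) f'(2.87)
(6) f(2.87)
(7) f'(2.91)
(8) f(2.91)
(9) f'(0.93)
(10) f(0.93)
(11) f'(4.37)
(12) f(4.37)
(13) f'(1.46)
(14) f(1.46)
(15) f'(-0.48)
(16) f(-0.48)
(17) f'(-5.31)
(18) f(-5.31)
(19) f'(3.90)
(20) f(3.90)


(1) = -88.26
(2) = 84.09
(3) = -74.82
(4) = -57.39
(5) = -67.74
(6) = -48.13
(7) = -69.88
(8) = -50.88
(9) = -0.87
(10) = 6.67
(11) = -169.29
(12) = -220.46
(13) = -11.92
(14) = 3.52
(15) = 2.10
(16) = 1.29
(17) = -278.87
(18) = 488.28
(19) = -132.79
(20) = -149.64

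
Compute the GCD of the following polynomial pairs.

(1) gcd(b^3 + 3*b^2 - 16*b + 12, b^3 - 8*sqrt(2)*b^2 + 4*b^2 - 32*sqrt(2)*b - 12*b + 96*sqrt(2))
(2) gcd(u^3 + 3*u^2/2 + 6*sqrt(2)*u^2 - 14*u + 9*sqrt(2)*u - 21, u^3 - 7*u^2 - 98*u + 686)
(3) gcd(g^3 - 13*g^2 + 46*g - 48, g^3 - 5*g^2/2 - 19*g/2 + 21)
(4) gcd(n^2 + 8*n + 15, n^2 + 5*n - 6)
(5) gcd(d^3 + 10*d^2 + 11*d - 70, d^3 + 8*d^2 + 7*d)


(1) = b^2 + 4*b - 12
(2) = u + 7*sqrt(2)
(3) = gcd((g - 8)*(g - 3)*(g - 2), (g - 7/2)*(g - 2)*(g + 3)) = g - 2
(4) = gcd((n + 3)*(n + 5), (n - 1)*(n + 6)) = 1
(5) = gcd((d - 2)*(d + 5)*(d + 7), d*(d + 1)*(d + 7)) = d + 7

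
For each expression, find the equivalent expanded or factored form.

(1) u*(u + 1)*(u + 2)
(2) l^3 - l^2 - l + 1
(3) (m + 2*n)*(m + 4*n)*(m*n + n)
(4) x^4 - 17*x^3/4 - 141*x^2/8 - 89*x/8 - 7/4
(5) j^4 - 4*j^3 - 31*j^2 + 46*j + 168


(1) = u^3 + 3*u^2 + 2*u
(2) = (l - 1)^2*(l + 1)
(3) = m^3*n + 6*m^2*n^2 + m^2*n + 8*m*n^3 + 6*m*n^2 + 8*n^3
(4) = (x - 7)*(x + 1/4)*(x + 1/2)*(x + 2)
(5) = (j - 7)*(j - 3)*(j + 2)*(j + 4)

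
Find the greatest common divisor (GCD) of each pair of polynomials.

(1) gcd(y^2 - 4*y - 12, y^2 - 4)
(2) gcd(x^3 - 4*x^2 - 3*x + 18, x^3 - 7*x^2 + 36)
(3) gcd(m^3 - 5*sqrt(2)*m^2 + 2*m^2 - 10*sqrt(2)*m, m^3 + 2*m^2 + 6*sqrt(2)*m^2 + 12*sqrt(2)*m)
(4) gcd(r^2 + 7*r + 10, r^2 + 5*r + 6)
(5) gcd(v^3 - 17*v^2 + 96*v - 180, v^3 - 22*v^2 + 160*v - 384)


(1) = gcd((y - 6)*(y + 2), (y - 2)*(y + 2)) = y + 2
(2) = gcd((x - 3)^2*(x + 2), (x - 6)*(x - 3)*(x + 2)) = x^2 - x - 6
(3) = m^2 + 2*m
(4) = r + 2
(5) = gcd((v - 6)^2*(v - 5), (v - 8)^2*(v - 6)) = v - 6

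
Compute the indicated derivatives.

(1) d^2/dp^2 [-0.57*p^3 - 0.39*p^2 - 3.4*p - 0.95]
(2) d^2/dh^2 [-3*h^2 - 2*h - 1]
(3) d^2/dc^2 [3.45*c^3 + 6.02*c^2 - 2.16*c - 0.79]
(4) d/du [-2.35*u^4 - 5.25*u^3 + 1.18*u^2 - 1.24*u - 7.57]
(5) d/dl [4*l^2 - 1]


(1) = -3.42*p - 0.78
(2) = -6
(3) = 20.7*c + 12.04
(4) = -9.4*u^3 - 15.75*u^2 + 2.36*u - 1.24
(5) = 8*l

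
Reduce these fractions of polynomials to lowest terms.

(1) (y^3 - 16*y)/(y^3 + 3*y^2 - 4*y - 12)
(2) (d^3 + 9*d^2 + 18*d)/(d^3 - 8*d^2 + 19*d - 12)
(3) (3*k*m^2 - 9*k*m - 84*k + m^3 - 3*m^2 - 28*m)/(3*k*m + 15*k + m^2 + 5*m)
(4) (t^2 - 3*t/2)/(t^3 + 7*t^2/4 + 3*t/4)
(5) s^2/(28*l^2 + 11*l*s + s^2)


(1) = (y^3 - 16*y)/(y^3 + 3*y^2 - 4*y - 12)
(2) = (d^3 + 9*d^2 + 18*d)/(d^3 - 8*d^2 + 19*d - 12)
(3) = (m^2 - 3*m - 28)/(m + 5)
(4) = (4*t - 6)/(4*t^2 + 7*t + 3)
(5) = s^2/(28*l^2 + 11*l*s + s^2)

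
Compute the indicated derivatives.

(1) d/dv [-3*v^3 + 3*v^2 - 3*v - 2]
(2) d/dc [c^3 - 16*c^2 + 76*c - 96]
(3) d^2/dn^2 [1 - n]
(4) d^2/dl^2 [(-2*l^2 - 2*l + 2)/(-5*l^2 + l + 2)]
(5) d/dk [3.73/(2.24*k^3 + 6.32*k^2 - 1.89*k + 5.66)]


(1) = -9*v^2 + 6*v - 3
(2) = 3*c^2 - 32*c + 76
(3) = 0
(4) = 12*(10*l^3 - 15*l^2 + 15*l - 3)/(125*l^6 - 75*l^5 - 135*l^4 + 59*l^3 + 54*l^2 - 12*l - 8)
(5) = (-25.0656*k^2 - 47.1472*k + 7.0497)/(2.24*k^3 + 6.32*k^2 - 1.89*k + 5.66)^2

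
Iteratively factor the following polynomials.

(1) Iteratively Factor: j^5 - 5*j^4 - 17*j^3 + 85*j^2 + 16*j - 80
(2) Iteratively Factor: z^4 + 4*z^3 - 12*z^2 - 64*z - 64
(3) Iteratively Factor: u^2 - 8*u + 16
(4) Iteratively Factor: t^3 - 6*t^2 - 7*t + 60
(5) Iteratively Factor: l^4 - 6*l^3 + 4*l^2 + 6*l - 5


(1) = (j + 1)*(j^4 - 6*j^3 - 11*j^2 + 96*j - 80) = (j + 1)*(j + 4)*(j^3 - 10*j^2 + 29*j - 20) = (j - 4)*(j + 1)*(j + 4)*(j^2 - 6*j + 5) = (j - 4)*(j - 1)*(j + 1)*(j + 4)*(j - 5)
(2) = (z - 4)*(z^3 + 8*z^2 + 20*z + 16) = (z - 4)*(z + 2)*(z^2 + 6*z + 8) = (z - 4)*(z + 2)*(z + 4)*(z + 2)
(3) = (u - 4)*(u - 4)
(4) = (t + 3)*(t^2 - 9*t + 20) = (t - 4)*(t + 3)*(t - 5)
(5) = (l - 1)*(l^3 - 5*l^2 - l + 5) = (l - 1)^2*(l^2 - 4*l - 5) = (l - 1)^2*(l + 1)*(l - 5)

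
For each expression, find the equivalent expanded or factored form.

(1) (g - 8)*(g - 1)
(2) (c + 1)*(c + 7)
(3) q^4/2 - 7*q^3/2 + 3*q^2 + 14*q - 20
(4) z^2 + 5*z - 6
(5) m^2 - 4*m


(1) = g^2 - 9*g + 8
(2) = c^2 + 8*c + 7
(3) = (q/2 + 1)*(q - 5)*(q - 2)^2
(4) = (z - 1)*(z + 6)
(5) = m*(m - 4)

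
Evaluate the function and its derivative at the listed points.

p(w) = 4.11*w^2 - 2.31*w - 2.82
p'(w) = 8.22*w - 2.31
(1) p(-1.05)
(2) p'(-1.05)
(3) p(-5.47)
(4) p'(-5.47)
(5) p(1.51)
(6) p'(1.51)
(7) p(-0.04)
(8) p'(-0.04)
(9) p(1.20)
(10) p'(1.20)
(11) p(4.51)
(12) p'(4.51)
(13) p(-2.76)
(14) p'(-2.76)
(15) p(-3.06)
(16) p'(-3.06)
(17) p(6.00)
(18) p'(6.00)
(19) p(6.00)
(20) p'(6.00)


(1) = 4.14
(2) = -10.94
(3) = 132.79
(4) = -47.27
(5) = 3.06
(6) = 10.10
(7) = -2.72
(8) = -2.64
(9) = 0.33
(10) = 7.55
(11) = 70.36
(12) = 34.76
(13) = 34.86
(14) = -25.00
(15) = 42.73
(16) = -27.46
(17) = 131.28
(18) = 47.01
(19) = 131.28
(20) = 47.01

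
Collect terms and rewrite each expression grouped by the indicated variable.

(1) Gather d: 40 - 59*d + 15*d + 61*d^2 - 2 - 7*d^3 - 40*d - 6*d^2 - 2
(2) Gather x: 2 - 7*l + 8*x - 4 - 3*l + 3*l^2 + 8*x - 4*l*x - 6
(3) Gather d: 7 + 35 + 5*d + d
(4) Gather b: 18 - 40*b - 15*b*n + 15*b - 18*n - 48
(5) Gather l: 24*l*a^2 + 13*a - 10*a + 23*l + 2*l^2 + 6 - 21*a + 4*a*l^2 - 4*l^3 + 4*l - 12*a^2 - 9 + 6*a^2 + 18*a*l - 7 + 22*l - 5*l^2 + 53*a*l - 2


(1) = -7*d^3 + 55*d^2 - 84*d + 36
(2) = 3*l^2 - 10*l + x*(16 - 4*l) - 8
(3) = 6*d + 42
(4) = b*(-15*n - 25) - 18*n - 30
(5) = -6*a^2 - 18*a - 4*l^3 + l^2*(4*a - 3) + l*(24*a^2 + 71*a + 49) - 12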